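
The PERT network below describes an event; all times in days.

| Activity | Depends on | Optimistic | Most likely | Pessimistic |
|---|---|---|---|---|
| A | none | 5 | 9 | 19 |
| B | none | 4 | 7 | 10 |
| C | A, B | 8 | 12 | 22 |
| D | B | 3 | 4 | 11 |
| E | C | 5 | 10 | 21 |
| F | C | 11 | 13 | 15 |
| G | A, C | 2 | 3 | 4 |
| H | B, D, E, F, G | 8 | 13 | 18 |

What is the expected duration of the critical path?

49 days

te_A = (5 + 4·9 + 19)/6 = 60/6 = 10
te_B = (4 + 4·7 + 10)/6 = 42/6 = 7
te_C = (8 + 4·12 + 22)/6 = 78/6 = 13
te_D = (3 + 4·4 + 11)/6 = 30/6 = 5
te_E = (5 + 4·10 + 21)/6 = 66/6 = 11
te_F = (11 + 4·13 + 15)/6 = 78/6 = 13
te_G = (2 + 4·3 + 4)/6 = 18/6 = 3
te_H = (8 + 4·13 + 18)/6 = 78/6 = 13

Forward pass:
ES_A = 0; EF_A = 10
ES_B = 0; EF_B = 7
ES_C = max(EF_A=10, EF_B=7) = 10; EF_C = 10+13 = 23
ES_D = 7; EF_D = 7+5 = 12
ES_E = 23; EF_E = 23+11 = 34
ES_F = 23; EF_F = 23+13 = 36
ES_G = max(EF_A=10, EF_C=23) = 23; EF_G = 23+3 = 26
ES_H = max(EF_B=7, EF_D=12, EF_E=34, EF_F=36, EF_G=26) = 36; EF_H = 36+13 = 49
Expected project duration μ = 49 days. Critical path: A → C → F → H.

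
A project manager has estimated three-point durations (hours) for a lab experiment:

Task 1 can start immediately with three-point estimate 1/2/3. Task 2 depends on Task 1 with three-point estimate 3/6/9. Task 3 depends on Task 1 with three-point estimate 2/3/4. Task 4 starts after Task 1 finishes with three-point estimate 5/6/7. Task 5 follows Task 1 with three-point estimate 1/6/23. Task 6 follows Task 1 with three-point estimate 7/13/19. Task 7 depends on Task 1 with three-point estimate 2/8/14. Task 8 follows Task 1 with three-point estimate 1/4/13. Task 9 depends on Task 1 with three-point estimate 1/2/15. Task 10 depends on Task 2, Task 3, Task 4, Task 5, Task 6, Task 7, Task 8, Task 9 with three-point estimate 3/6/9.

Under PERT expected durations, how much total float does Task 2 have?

7 hours

te_Task 1 = (1 + 4·2 + 3)/6 = 12/6 = 2
te_Task 2 = (3 + 4·6 + 9)/6 = 36/6 = 6
te_Task 3 = (2 + 4·3 + 4)/6 = 18/6 = 3
te_Task 4 = (5 + 4·6 + 7)/6 = 36/6 = 6
te_Task 5 = (1 + 4·6 + 23)/6 = 48/6 = 8
te_Task 6 = (7 + 4·13 + 19)/6 = 78/6 = 13
te_Task 7 = (2 + 4·8 + 14)/6 = 48/6 = 8
te_Task 8 = (1 + 4·4 + 13)/6 = 30/6 = 5
te_Task 9 = (1 + 4·2 + 15)/6 = 24/6 = 4
te_Task 10 = (3 + 4·6 + 9)/6 = 36/6 = 6

Forward pass:
ES_Task 1 = 0; EF_Task 1 = 2
ES_Task 2 = 2; EF_Task 2 = 2+6 = 8
ES_Task 3 = 2; EF_Task 3 = 2+3 = 5
ES_Task 4 = 2; EF_Task 4 = 2+6 = 8
ES_Task 5 = 2; EF_Task 5 = 2+8 = 10
ES_Task 6 = 2; EF_Task 6 = 2+13 = 15
ES_Task 7 = 2; EF_Task 7 = 2+8 = 10
ES_Task 8 = 2; EF_Task 8 = 2+5 = 7
ES_Task 9 = 2; EF_Task 9 = 2+4 = 6
ES_Task 10 = max(EF_Task 2=8, EF_Task 3=5, EF_Task 4=8, EF_Task 5=10, EF_Task 6=15, EF_Task 7=10, EF_Task 8=7, EF_Task 9=6) = 15; EF_Task 10 = 15+6 = 21
Expected project duration μ = 21 hours. Critical path: Task 1 → Task 6 → Task 10.

Backward pass:
LF_Task 10 = 21; LS_Task 10 = 21−6 = 15
LF_Task 9 = LS_Task 10 = 15; LS_Task 9 = 15−4 = 11
LF_Task 8 = LS_Task 10 = 15; LS_Task 8 = 15−5 = 10
LF_Task 7 = LS_Task 10 = 15; LS_Task 7 = 15−8 = 7
LF_Task 6 = LS_Task 10 = 15; LS_Task 6 = 15−13 = 2
LF_Task 5 = LS_Task 10 = 15; LS_Task 5 = 15−8 = 7
LF_Task 4 = LS_Task 10 = 15; LS_Task 4 = 15−6 = 9
LF_Task 3 = LS_Task 10 = 15; LS_Task 3 = 15−3 = 12
LF_Task 2 = LS_Task 10 = 15; LS_Task 2 = 15−6 = 9
LF_Task 1 = min(LS_Task 2=9, LS_Task 3=12, LS_Task 4=9, LS_Task 5=7, LS_Task 6=2, LS_Task 7=7, LS_Task 8=10, LS_Task 9=11) = 2; LS_Task 1 = 2−2 = 0
Slack_Task 2 = LS_Task 2 − ES_Task 2 = 9 − 2 = 7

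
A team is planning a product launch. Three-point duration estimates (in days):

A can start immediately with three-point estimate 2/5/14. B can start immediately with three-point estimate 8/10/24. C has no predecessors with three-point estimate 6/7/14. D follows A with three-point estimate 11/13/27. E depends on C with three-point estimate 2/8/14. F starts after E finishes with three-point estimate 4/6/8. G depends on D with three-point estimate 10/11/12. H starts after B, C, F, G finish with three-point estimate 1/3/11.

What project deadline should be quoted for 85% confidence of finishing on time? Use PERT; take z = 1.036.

39.9 days

te_A = (2 + 4·5 + 14)/6 = 36/6 = 6; σ²_A = ((14−2)/6)² = 4.000
te_B = (8 + 4·10 + 24)/6 = 72/6 = 12; σ²_B = ((24−8)/6)² = 7.111
te_C = (6 + 4·7 + 14)/6 = 48/6 = 8; σ²_C = ((14−6)/6)² = 1.778
te_D = (11 + 4·13 + 27)/6 = 90/6 = 15; σ²_D = ((27−11)/6)² = 7.111
te_E = (2 + 4·8 + 14)/6 = 48/6 = 8; σ²_E = ((14−2)/6)² = 4.000
te_F = (4 + 4·6 + 8)/6 = 36/6 = 6; σ²_F = ((8−4)/6)² = 0.444
te_G = (10 + 4·11 + 12)/6 = 66/6 = 11; σ²_G = ((12−10)/6)² = 0.111
te_H = (1 + 4·3 + 11)/6 = 24/6 = 4; σ²_H = ((11−1)/6)² = 2.778

Forward pass:
ES_A = 0; EF_A = 6
ES_B = 0; EF_B = 12
ES_C = 0; EF_C = 8
ES_D = 6; EF_D = 6+15 = 21
ES_E = 8; EF_E = 8+8 = 16
ES_F = 16; EF_F = 16+6 = 22
ES_G = 21; EF_G = 21+11 = 32
ES_H = max(EF_B=12, EF_C=8, EF_F=22, EF_G=32) = 32; EF_H = 32+4 = 36
Expected project duration μ = 36 days. Critical path: A → D → G → H.

Variance along critical path = 4.000 + 7.111 + 0.111 + 2.778 = 14.000; σ = 3.742 days.
D = μ + z·σ = 36 + 1.036·3.742 = 39.9 days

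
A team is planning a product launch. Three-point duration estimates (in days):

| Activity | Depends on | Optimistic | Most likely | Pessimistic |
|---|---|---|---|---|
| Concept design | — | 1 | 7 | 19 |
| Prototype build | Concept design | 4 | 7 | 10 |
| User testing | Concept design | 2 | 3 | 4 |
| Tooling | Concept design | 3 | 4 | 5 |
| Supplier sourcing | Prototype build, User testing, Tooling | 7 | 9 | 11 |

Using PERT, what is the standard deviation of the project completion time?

te_Concept design = (1 + 4·7 + 19)/6 = 48/6 = 8; σ²_Concept design = ((19−1)/6)² = 9.000
te_Prototype build = (4 + 4·7 + 10)/6 = 42/6 = 7; σ²_Prototype build = ((10−4)/6)² = 1.000
te_User testing = (2 + 4·3 + 4)/6 = 18/6 = 3; σ²_User testing = ((4−2)/6)² = 0.111
te_Tooling = (3 + 4·4 + 5)/6 = 24/6 = 4; σ²_Tooling = ((5−3)/6)² = 0.111
te_Supplier sourcing = (7 + 4·9 + 11)/6 = 54/6 = 9; σ²_Supplier sourcing = ((11−7)/6)² = 0.444

Forward pass:
ES_Concept design = 0; EF_Concept design = 8
ES_Prototype build = 8; EF_Prototype build = 8+7 = 15
ES_User testing = 8; EF_User testing = 8+3 = 11
ES_Tooling = 8; EF_Tooling = 8+4 = 12
ES_Supplier sourcing = max(EF_Prototype build=15, EF_User testing=11, EF_Tooling=12) = 15; EF_Supplier sourcing = 15+9 = 24
Expected project duration μ = 24 days. Critical path: Concept design → Prototype build → Supplier sourcing.

Variance along critical path = 9.000 + 1.000 + 0.444 = 10.444
σ = √10.444 = 3.232 days

3.23 days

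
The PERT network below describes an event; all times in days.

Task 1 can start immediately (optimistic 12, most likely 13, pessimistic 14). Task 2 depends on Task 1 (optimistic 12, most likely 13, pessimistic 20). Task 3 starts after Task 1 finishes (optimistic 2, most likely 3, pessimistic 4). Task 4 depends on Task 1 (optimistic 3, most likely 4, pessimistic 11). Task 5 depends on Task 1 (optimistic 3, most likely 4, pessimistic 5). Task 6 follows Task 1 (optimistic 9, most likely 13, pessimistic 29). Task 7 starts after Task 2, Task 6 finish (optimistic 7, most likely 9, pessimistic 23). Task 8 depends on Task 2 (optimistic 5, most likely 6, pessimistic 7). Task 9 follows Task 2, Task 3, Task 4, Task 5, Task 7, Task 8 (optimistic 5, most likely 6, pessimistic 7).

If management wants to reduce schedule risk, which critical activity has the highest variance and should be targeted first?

te_Task 1 = (12 + 4·13 + 14)/6 = 78/6 = 13; σ²_Task 1 = ((14−12)/6)² = 0.111
te_Task 2 = (12 + 4·13 + 20)/6 = 84/6 = 14; σ²_Task 2 = ((20−12)/6)² = 1.778
te_Task 3 = (2 + 4·3 + 4)/6 = 18/6 = 3; σ²_Task 3 = ((4−2)/6)² = 0.111
te_Task 4 = (3 + 4·4 + 11)/6 = 30/6 = 5; σ²_Task 4 = ((11−3)/6)² = 1.778
te_Task 5 = (3 + 4·4 + 5)/6 = 24/6 = 4; σ²_Task 5 = ((5−3)/6)² = 0.111
te_Task 6 = (9 + 4·13 + 29)/6 = 90/6 = 15; σ²_Task 6 = ((29−9)/6)² = 11.111
te_Task 7 = (7 + 4·9 + 23)/6 = 66/6 = 11; σ²_Task 7 = ((23−7)/6)² = 7.111
te_Task 8 = (5 + 4·6 + 7)/6 = 36/6 = 6; σ²_Task 8 = ((7−5)/6)² = 0.111
te_Task 9 = (5 + 4·6 + 7)/6 = 36/6 = 6; σ²_Task 9 = ((7−5)/6)² = 0.111

Forward pass:
ES_Task 1 = 0; EF_Task 1 = 13
ES_Task 2 = 13; EF_Task 2 = 13+14 = 27
ES_Task 3 = 13; EF_Task 3 = 13+3 = 16
ES_Task 4 = 13; EF_Task 4 = 13+5 = 18
ES_Task 5 = 13; EF_Task 5 = 13+4 = 17
ES_Task 6 = 13; EF_Task 6 = 13+15 = 28
ES_Task 7 = max(EF_Task 2=27, EF_Task 6=28) = 28; EF_Task 7 = 28+11 = 39
ES_Task 8 = 27; EF_Task 8 = 27+6 = 33
ES_Task 9 = max(EF_Task 2=27, EF_Task 3=16, EF_Task 4=18, EF_Task 5=17, EF_Task 7=39, EF_Task 8=33) = 39; EF_Task 9 = 39+6 = 45
Expected project duration μ = 45 days. Critical path: Task 1 → Task 6 → Task 7 → Task 9.

Variances on critical path: σ²_Task 1=0.111, σ²_Task 6=11.111, σ²_Task 7=7.111, σ²_Task 9=0.111.
Largest is σ²_Task 6 = 11.111.

Task 6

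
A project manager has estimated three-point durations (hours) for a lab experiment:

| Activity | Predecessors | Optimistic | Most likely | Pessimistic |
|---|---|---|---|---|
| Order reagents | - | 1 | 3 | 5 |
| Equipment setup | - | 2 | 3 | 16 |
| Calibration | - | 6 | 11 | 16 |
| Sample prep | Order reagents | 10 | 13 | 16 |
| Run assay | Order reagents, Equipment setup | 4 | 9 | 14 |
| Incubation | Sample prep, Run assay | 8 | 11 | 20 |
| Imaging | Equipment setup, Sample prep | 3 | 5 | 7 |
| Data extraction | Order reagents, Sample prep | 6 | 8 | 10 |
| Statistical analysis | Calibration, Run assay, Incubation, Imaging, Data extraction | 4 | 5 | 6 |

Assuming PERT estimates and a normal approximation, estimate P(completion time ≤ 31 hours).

te_Order reagents = (1 + 4·3 + 5)/6 = 18/6 = 3; σ²_Order reagents = ((5−1)/6)² = 0.444
te_Equipment setup = (2 + 4·3 + 16)/6 = 30/6 = 5; σ²_Equipment setup = ((16−2)/6)² = 5.444
te_Calibration = (6 + 4·11 + 16)/6 = 66/6 = 11; σ²_Calibration = ((16−6)/6)² = 2.778
te_Sample prep = (10 + 4·13 + 16)/6 = 78/6 = 13; σ²_Sample prep = ((16−10)/6)² = 1.000
te_Run assay = (4 + 4·9 + 14)/6 = 54/6 = 9; σ²_Run assay = ((14−4)/6)² = 2.778
te_Incubation = (8 + 4·11 + 20)/6 = 72/6 = 12; σ²_Incubation = ((20−8)/6)² = 4.000
te_Imaging = (3 + 4·5 + 7)/6 = 30/6 = 5; σ²_Imaging = ((7−3)/6)² = 0.444
te_Data extraction = (6 + 4·8 + 10)/6 = 48/6 = 8; σ²_Data extraction = ((10−6)/6)² = 0.444
te_Statistical analysis = (4 + 4·5 + 6)/6 = 30/6 = 5; σ²_Statistical analysis = ((6−4)/6)² = 0.111

Forward pass:
ES_Order reagents = 0; EF_Order reagents = 3
ES_Equipment setup = 0; EF_Equipment setup = 5
ES_Calibration = 0; EF_Calibration = 11
ES_Sample prep = 3; EF_Sample prep = 3+13 = 16
ES_Run assay = max(EF_Order reagents=3, EF_Equipment setup=5) = 5; EF_Run assay = 5+9 = 14
ES_Incubation = max(EF_Sample prep=16, EF_Run assay=14) = 16; EF_Incubation = 16+12 = 28
ES_Imaging = max(EF_Equipment setup=5, EF_Sample prep=16) = 16; EF_Imaging = 16+5 = 21
ES_Data extraction = max(EF_Order reagents=3, EF_Sample prep=16) = 16; EF_Data extraction = 16+8 = 24
ES_Statistical analysis = max(EF_Calibration=11, EF_Run assay=14, EF_Incubation=28, EF_Imaging=21, EF_Data extraction=24) = 28; EF_Statistical analysis = 28+5 = 33
Expected project duration μ = 33 hours. Critical path: Order reagents → Sample prep → Incubation → Statistical analysis.

Variance along critical path = 0.444 + 1.000 + 4.000 + 0.111 = 5.556; σ = √5.556 = 2.357 hours.
Z = (31 − 33) / 2.357 = -0.849
P(T ≤ 31) = Φ(-0.849) ≈ 0.198

0.198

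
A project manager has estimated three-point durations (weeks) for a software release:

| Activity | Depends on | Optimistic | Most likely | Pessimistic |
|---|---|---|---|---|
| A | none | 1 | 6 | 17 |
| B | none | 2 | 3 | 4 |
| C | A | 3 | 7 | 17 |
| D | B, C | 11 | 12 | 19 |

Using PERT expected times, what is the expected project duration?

28 weeks

te_A = (1 + 4·6 + 17)/6 = 42/6 = 7
te_B = (2 + 4·3 + 4)/6 = 18/6 = 3
te_C = (3 + 4·7 + 17)/6 = 48/6 = 8
te_D = (11 + 4·12 + 19)/6 = 78/6 = 13

Forward pass:
ES_A = 0; EF_A = 7
ES_B = 0; EF_B = 3
ES_C = 7; EF_C = 7+8 = 15
ES_D = max(EF_B=3, EF_C=15) = 15; EF_D = 15+13 = 28
Expected project duration μ = 28 weeks. Critical path: A → C → D.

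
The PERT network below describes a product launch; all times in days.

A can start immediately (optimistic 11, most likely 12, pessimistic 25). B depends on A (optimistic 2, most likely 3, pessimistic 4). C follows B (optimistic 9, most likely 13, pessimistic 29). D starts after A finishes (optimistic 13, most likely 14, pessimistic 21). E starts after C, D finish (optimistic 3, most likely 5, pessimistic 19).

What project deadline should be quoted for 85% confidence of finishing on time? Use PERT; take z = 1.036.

te_A = (11 + 4·12 + 25)/6 = 84/6 = 14; σ²_A = ((25−11)/6)² = 5.444
te_B = (2 + 4·3 + 4)/6 = 18/6 = 3; σ²_B = ((4−2)/6)² = 0.111
te_C = (9 + 4·13 + 29)/6 = 90/6 = 15; σ²_C = ((29−9)/6)² = 11.111
te_D = (13 + 4·14 + 21)/6 = 90/6 = 15; σ²_D = ((21−13)/6)² = 1.778
te_E = (3 + 4·5 + 19)/6 = 42/6 = 7; σ²_E = ((19−3)/6)² = 7.111

Forward pass:
ES_A = 0; EF_A = 14
ES_B = 14; EF_B = 14+3 = 17
ES_C = 17; EF_C = 17+15 = 32
ES_D = 14; EF_D = 14+15 = 29
ES_E = max(EF_C=32, EF_D=29) = 32; EF_E = 32+7 = 39
Expected project duration μ = 39 days. Critical path: A → B → C → E.

Variance along critical path = 5.444 + 0.111 + 11.111 + 7.111 = 23.778; σ = 4.876 days.
D = μ + z·σ = 39 + 1.036·4.876 = 44.1 days

44.1 days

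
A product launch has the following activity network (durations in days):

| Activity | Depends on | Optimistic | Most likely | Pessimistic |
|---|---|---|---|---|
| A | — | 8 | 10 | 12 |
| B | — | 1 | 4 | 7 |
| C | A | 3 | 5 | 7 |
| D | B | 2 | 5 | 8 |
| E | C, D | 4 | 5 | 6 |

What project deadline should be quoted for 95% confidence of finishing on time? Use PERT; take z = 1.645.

21.6 days

te_A = (8 + 4·10 + 12)/6 = 60/6 = 10; σ²_A = ((12−8)/6)² = 0.444
te_B = (1 + 4·4 + 7)/6 = 24/6 = 4; σ²_B = ((7−1)/6)² = 1.000
te_C = (3 + 4·5 + 7)/6 = 30/6 = 5; σ²_C = ((7−3)/6)² = 0.444
te_D = (2 + 4·5 + 8)/6 = 30/6 = 5; σ²_D = ((8−2)/6)² = 1.000
te_E = (4 + 4·5 + 6)/6 = 30/6 = 5; σ²_E = ((6−4)/6)² = 0.111

Forward pass:
ES_A = 0; EF_A = 10
ES_B = 0; EF_B = 4
ES_C = 10; EF_C = 10+5 = 15
ES_D = 4; EF_D = 4+5 = 9
ES_E = max(EF_C=15, EF_D=9) = 15; EF_E = 15+5 = 20
Expected project duration μ = 20 days. Critical path: A → C → E.

Variance along critical path = 0.444 + 0.444 + 0.111 = 1.000; σ = 1.000 days.
D = μ + z·σ = 20 + 1.645·1.000 = 21.6 days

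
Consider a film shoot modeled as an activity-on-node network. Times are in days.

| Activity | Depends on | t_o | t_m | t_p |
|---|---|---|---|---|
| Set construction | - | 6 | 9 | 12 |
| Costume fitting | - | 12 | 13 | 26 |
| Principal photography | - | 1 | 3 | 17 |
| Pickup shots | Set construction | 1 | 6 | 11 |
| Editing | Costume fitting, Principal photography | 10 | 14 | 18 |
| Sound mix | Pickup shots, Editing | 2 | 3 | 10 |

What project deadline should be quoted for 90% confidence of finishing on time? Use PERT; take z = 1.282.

36.8 days

te_Set construction = (6 + 4·9 + 12)/6 = 54/6 = 9; σ²_Set construction = ((12−6)/6)² = 1.000
te_Costume fitting = (12 + 4·13 + 26)/6 = 90/6 = 15; σ²_Costume fitting = ((26−12)/6)² = 5.444
te_Principal photography = (1 + 4·3 + 17)/6 = 30/6 = 5; σ²_Principal photography = ((17−1)/6)² = 7.111
te_Pickup shots = (1 + 4·6 + 11)/6 = 36/6 = 6; σ²_Pickup shots = ((11−1)/6)² = 2.778
te_Editing = (10 + 4·14 + 18)/6 = 84/6 = 14; σ²_Editing = ((18−10)/6)² = 1.778
te_Sound mix = (2 + 4·3 + 10)/6 = 24/6 = 4; σ²_Sound mix = ((10−2)/6)² = 1.778

Forward pass:
ES_Set construction = 0; EF_Set construction = 9
ES_Costume fitting = 0; EF_Costume fitting = 15
ES_Principal photography = 0; EF_Principal photography = 5
ES_Pickup shots = 9; EF_Pickup shots = 9+6 = 15
ES_Editing = max(EF_Costume fitting=15, EF_Principal photography=5) = 15; EF_Editing = 15+14 = 29
ES_Sound mix = max(EF_Pickup shots=15, EF_Editing=29) = 29; EF_Sound mix = 29+4 = 33
Expected project duration μ = 33 days. Critical path: Costume fitting → Editing → Sound mix.

Variance along critical path = 5.444 + 1.778 + 1.778 = 9.000; σ = 3.000 days.
D = μ + z·σ = 33 + 1.282·3.000 = 36.8 days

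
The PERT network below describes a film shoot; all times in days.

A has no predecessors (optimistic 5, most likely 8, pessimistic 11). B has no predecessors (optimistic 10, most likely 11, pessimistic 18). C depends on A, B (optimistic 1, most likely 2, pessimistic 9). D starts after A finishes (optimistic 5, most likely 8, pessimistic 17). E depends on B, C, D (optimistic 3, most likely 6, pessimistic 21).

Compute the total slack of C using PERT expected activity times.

te_A = (5 + 4·8 + 11)/6 = 48/6 = 8
te_B = (10 + 4·11 + 18)/6 = 72/6 = 12
te_C = (1 + 4·2 + 9)/6 = 18/6 = 3
te_D = (5 + 4·8 + 17)/6 = 54/6 = 9
te_E = (3 + 4·6 + 21)/6 = 48/6 = 8

Forward pass:
ES_A = 0; EF_A = 8
ES_B = 0; EF_B = 12
ES_C = max(EF_A=8, EF_B=12) = 12; EF_C = 12+3 = 15
ES_D = 8; EF_D = 8+9 = 17
ES_E = max(EF_B=12, EF_C=15, EF_D=17) = 17; EF_E = 17+8 = 25
Expected project duration μ = 25 days. Critical path: A → D → E.

Backward pass:
LF_E = 25; LS_E = 25−8 = 17
LF_D = LS_E = 17; LS_D = 17−9 = 8
LF_C = LS_E = 17; LS_C = 17−3 = 14
LF_B = min(LS_C=14, LS_E=17) = 14; LS_B = 14−12 = 2
LF_A = min(LS_C=14, LS_D=8) = 8; LS_A = 8−8 = 0
Slack_C = LS_C − ES_C = 14 − 12 = 2

2 days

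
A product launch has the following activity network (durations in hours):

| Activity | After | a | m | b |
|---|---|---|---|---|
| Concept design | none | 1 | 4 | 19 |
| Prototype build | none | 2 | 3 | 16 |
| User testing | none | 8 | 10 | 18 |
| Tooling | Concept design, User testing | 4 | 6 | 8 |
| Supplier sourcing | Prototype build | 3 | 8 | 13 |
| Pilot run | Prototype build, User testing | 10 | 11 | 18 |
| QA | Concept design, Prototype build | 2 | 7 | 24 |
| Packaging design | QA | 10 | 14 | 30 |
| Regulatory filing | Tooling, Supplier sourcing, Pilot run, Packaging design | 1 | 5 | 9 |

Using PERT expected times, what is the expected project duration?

36 hours

te_Concept design = (1 + 4·4 + 19)/6 = 36/6 = 6
te_Prototype build = (2 + 4·3 + 16)/6 = 30/6 = 5
te_User testing = (8 + 4·10 + 18)/6 = 66/6 = 11
te_Tooling = (4 + 4·6 + 8)/6 = 36/6 = 6
te_Supplier sourcing = (3 + 4·8 + 13)/6 = 48/6 = 8
te_Pilot run = (10 + 4·11 + 18)/6 = 72/6 = 12
te_QA = (2 + 4·7 + 24)/6 = 54/6 = 9
te_Packaging design = (10 + 4·14 + 30)/6 = 96/6 = 16
te_Regulatory filing = (1 + 4·5 + 9)/6 = 30/6 = 5

Forward pass:
ES_Concept design = 0; EF_Concept design = 6
ES_Prototype build = 0; EF_Prototype build = 5
ES_User testing = 0; EF_User testing = 11
ES_Tooling = max(EF_Concept design=6, EF_User testing=11) = 11; EF_Tooling = 11+6 = 17
ES_Supplier sourcing = 5; EF_Supplier sourcing = 5+8 = 13
ES_Pilot run = max(EF_Prototype build=5, EF_User testing=11) = 11; EF_Pilot run = 11+12 = 23
ES_QA = max(EF_Concept design=6, EF_Prototype build=5) = 6; EF_QA = 6+9 = 15
ES_Packaging design = 15; EF_Packaging design = 15+16 = 31
ES_Regulatory filing = max(EF_Tooling=17, EF_Supplier sourcing=13, EF_Pilot run=23, EF_Packaging design=31) = 31; EF_Regulatory filing = 31+5 = 36
Expected project duration μ = 36 hours. Critical path: Concept design → QA → Packaging design → Regulatory filing.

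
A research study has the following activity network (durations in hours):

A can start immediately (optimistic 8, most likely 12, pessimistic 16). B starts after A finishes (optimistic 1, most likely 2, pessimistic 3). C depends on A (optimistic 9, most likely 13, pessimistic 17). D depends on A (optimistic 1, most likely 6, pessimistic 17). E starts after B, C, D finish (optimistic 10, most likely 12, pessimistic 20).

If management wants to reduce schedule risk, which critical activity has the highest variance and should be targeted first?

te_A = (8 + 4·12 + 16)/6 = 72/6 = 12; σ²_A = ((16−8)/6)² = 1.778
te_B = (1 + 4·2 + 3)/6 = 12/6 = 2; σ²_B = ((3−1)/6)² = 0.111
te_C = (9 + 4·13 + 17)/6 = 78/6 = 13; σ²_C = ((17−9)/6)² = 1.778
te_D = (1 + 4·6 + 17)/6 = 42/6 = 7; σ²_D = ((17−1)/6)² = 7.111
te_E = (10 + 4·12 + 20)/6 = 78/6 = 13; σ²_E = ((20−10)/6)² = 2.778

Forward pass:
ES_A = 0; EF_A = 12
ES_B = 12; EF_B = 12+2 = 14
ES_C = 12; EF_C = 12+13 = 25
ES_D = 12; EF_D = 12+7 = 19
ES_E = max(EF_B=14, EF_C=25, EF_D=19) = 25; EF_E = 25+13 = 38
Expected project duration μ = 38 hours. Critical path: A → C → E.

Variances on critical path: σ²_A=1.778, σ²_C=1.778, σ²_E=2.778.
Largest is σ²_E = 2.778.

E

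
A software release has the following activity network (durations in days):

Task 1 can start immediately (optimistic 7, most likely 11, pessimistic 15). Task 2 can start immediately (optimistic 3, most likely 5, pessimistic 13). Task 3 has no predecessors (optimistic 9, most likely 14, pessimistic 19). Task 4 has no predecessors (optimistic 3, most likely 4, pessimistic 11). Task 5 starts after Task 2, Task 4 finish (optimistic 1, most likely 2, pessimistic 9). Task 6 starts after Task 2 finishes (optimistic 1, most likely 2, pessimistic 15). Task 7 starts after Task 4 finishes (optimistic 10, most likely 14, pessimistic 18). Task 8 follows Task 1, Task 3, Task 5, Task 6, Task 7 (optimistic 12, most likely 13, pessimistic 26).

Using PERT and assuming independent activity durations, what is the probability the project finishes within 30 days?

0.091

te_Task 1 = (7 + 4·11 + 15)/6 = 66/6 = 11; σ²_Task 1 = ((15−7)/6)² = 1.778
te_Task 2 = (3 + 4·5 + 13)/6 = 36/6 = 6; σ²_Task 2 = ((13−3)/6)² = 2.778
te_Task 3 = (9 + 4·14 + 19)/6 = 84/6 = 14; σ²_Task 3 = ((19−9)/6)² = 2.778
te_Task 4 = (3 + 4·4 + 11)/6 = 30/6 = 5; σ²_Task 4 = ((11−3)/6)² = 1.778
te_Task 5 = (1 + 4·2 + 9)/6 = 18/6 = 3; σ²_Task 5 = ((9−1)/6)² = 1.778
te_Task 6 = (1 + 4·2 + 15)/6 = 24/6 = 4; σ²_Task 6 = ((15−1)/6)² = 5.444
te_Task 7 = (10 + 4·14 + 18)/6 = 84/6 = 14; σ²_Task 7 = ((18−10)/6)² = 1.778
te_Task 8 = (12 + 4·13 + 26)/6 = 90/6 = 15; σ²_Task 8 = ((26−12)/6)² = 5.444

Forward pass:
ES_Task 1 = 0; EF_Task 1 = 11
ES_Task 2 = 0; EF_Task 2 = 6
ES_Task 3 = 0; EF_Task 3 = 14
ES_Task 4 = 0; EF_Task 4 = 5
ES_Task 5 = max(EF_Task 2=6, EF_Task 4=5) = 6; EF_Task 5 = 6+3 = 9
ES_Task 6 = 6; EF_Task 6 = 6+4 = 10
ES_Task 7 = 5; EF_Task 7 = 5+14 = 19
ES_Task 8 = max(EF_Task 1=11, EF_Task 3=14, EF_Task 5=9, EF_Task 6=10, EF_Task 7=19) = 19; EF_Task 8 = 19+15 = 34
Expected project duration μ = 34 days. Critical path: Task 4 → Task 7 → Task 8.

Variance along critical path = 1.778 + 1.778 + 5.444 = 9.000; σ = √9.000 = 3.000 days.
Z = (30 − 34) / 3.000 = -1.333
P(T ≤ 30) = Φ(-1.333) ≈ 0.091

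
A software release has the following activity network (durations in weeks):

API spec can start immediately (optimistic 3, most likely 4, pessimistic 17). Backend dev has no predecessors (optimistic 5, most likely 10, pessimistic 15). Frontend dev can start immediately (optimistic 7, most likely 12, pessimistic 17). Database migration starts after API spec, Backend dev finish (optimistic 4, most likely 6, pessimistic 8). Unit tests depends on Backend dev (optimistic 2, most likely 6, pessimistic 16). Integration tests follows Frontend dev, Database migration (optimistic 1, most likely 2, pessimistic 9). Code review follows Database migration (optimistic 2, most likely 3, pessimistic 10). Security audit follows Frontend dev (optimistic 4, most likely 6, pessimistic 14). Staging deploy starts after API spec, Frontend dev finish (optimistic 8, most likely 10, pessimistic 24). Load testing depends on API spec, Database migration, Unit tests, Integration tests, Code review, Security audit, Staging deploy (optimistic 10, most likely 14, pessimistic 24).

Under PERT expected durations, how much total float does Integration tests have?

5 weeks

te_API spec = (3 + 4·4 + 17)/6 = 36/6 = 6
te_Backend dev = (5 + 4·10 + 15)/6 = 60/6 = 10
te_Frontend dev = (7 + 4·12 + 17)/6 = 72/6 = 12
te_Database migration = (4 + 4·6 + 8)/6 = 36/6 = 6
te_Unit tests = (2 + 4·6 + 16)/6 = 42/6 = 7
te_Integration tests = (1 + 4·2 + 9)/6 = 18/6 = 3
te_Code review = (2 + 4·3 + 10)/6 = 24/6 = 4
te_Security audit = (4 + 4·6 + 14)/6 = 42/6 = 7
te_Staging deploy = (8 + 4·10 + 24)/6 = 72/6 = 12
te_Load testing = (10 + 4·14 + 24)/6 = 90/6 = 15

Forward pass:
ES_API spec = 0; EF_API spec = 6
ES_Backend dev = 0; EF_Backend dev = 10
ES_Frontend dev = 0; EF_Frontend dev = 12
ES_Database migration = max(EF_API spec=6, EF_Backend dev=10) = 10; EF_Database migration = 10+6 = 16
ES_Unit tests = 10; EF_Unit tests = 10+7 = 17
ES_Integration tests = max(EF_Frontend dev=12, EF_Database migration=16) = 16; EF_Integration tests = 16+3 = 19
ES_Code review = 16; EF_Code review = 16+4 = 20
ES_Security audit = 12; EF_Security audit = 12+7 = 19
ES_Staging deploy = max(EF_API spec=6, EF_Frontend dev=12) = 12; EF_Staging deploy = 12+12 = 24
ES_Load testing = max(EF_API spec=6, EF_Database migration=16, EF_Unit tests=17, EF_Integration tests=19, EF_Code review=20, EF_Security audit=19, EF_Staging deploy=24) = 24; EF_Load testing = 24+15 = 39
Expected project duration μ = 39 weeks. Critical path: Frontend dev → Staging deploy → Load testing.

Backward pass:
LF_Load testing = 39; LS_Load testing = 39−15 = 24
LF_Staging deploy = LS_Load testing = 24; LS_Staging deploy = 24−12 = 12
LF_Security audit = LS_Load testing = 24; LS_Security audit = 24−7 = 17
LF_Code review = LS_Load testing = 24; LS_Code review = 24−4 = 20
LF_Integration tests = LS_Load testing = 24; LS_Integration tests = 24−3 = 21
LF_Unit tests = LS_Load testing = 24; LS_Unit tests = 24−7 = 17
LF_Database migration = min(LS_Integration tests=21, LS_Code review=20, LS_Load testing=24) = 20; LS_Database migration = 20−6 = 14
LF_Frontend dev = min(LS_Integration tests=21, LS_Security audit=17, LS_Staging deploy=12) = 12; LS_Frontend dev = 12−12 = 0
LF_Backend dev = min(LS_Database migration=14, LS_Unit tests=17) = 14; LS_Backend dev = 14−10 = 4
LF_API spec = min(LS_Database migration=14, LS_Staging deploy=12, LS_Load testing=24) = 12; LS_API spec = 12−6 = 6
Slack_Integration tests = LS_Integration tests − ES_Integration tests = 21 − 16 = 5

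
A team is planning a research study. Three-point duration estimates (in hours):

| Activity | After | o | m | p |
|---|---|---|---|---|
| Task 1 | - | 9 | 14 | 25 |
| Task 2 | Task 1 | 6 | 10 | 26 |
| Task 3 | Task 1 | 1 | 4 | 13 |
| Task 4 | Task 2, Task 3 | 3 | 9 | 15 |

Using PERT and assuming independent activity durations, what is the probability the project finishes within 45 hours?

0.972

te_Task 1 = (9 + 4·14 + 25)/6 = 90/6 = 15; σ²_Task 1 = ((25−9)/6)² = 7.111
te_Task 2 = (6 + 4·10 + 26)/6 = 72/6 = 12; σ²_Task 2 = ((26−6)/6)² = 11.111
te_Task 3 = (1 + 4·4 + 13)/6 = 30/6 = 5; σ²_Task 3 = ((13−1)/6)² = 4.000
te_Task 4 = (3 + 4·9 + 15)/6 = 54/6 = 9; σ²_Task 4 = ((15−3)/6)² = 4.000

Forward pass:
ES_Task 1 = 0; EF_Task 1 = 15
ES_Task 2 = 15; EF_Task 2 = 15+12 = 27
ES_Task 3 = 15; EF_Task 3 = 15+5 = 20
ES_Task 4 = max(EF_Task 2=27, EF_Task 3=20) = 27; EF_Task 4 = 27+9 = 36
Expected project duration μ = 36 hours. Critical path: Task 1 → Task 2 → Task 4.

Variance along critical path = 7.111 + 11.111 + 4.000 = 22.222; σ = √22.222 = 4.714 hours.
Z = (45 − 36) / 4.714 = 1.909
P(T ≤ 45) = Φ(1.909) ≈ 0.972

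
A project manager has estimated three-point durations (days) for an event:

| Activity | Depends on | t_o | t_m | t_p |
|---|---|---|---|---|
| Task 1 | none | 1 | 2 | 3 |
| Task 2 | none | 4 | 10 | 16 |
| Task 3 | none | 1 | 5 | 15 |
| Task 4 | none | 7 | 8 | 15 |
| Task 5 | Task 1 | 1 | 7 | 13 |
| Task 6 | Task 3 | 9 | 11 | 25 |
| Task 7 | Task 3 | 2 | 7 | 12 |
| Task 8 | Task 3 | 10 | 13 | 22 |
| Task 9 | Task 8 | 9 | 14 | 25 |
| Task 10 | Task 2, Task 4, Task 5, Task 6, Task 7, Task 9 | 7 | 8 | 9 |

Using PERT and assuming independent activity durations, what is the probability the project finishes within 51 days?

te_Task 1 = (1 + 4·2 + 3)/6 = 12/6 = 2; σ²_Task 1 = ((3−1)/6)² = 0.111
te_Task 2 = (4 + 4·10 + 16)/6 = 60/6 = 10; σ²_Task 2 = ((16−4)/6)² = 4.000
te_Task 3 = (1 + 4·5 + 15)/6 = 36/6 = 6; σ²_Task 3 = ((15−1)/6)² = 5.444
te_Task 4 = (7 + 4·8 + 15)/6 = 54/6 = 9; σ²_Task 4 = ((15−7)/6)² = 1.778
te_Task 5 = (1 + 4·7 + 13)/6 = 42/6 = 7; σ²_Task 5 = ((13−1)/6)² = 4.000
te_Task 6 = (9 + 4·11 + 25)/6 = 78/6 = 13; σ²_Task 6 = ((25−9)/6)² = 7.111
te_Task 7 = (2 + 4·7 + 12)/6 = 42/6 = 7; σ²_Task 7 = ((12−2)/6)² = 2.778
te_Task 8 = (10 + 4·13 + 22)/6 = 84/6 = 14; σ²_Task 8 = ((22−10)/6)² = 4.000
te_Task 9 = (9 + 4·14 + 25)/6 = 90/6 = 15; σ²_Task 9 = ((25−9)/6)² = 7.111
te_Task 10 = (7 + 4·8 + 9)/6 = 48/6 = 8; σ²_Task 10 = ((9−7)/6)² = 0.111

Forward pass:
ES_Task 1 = 0; EF_Task 1 = 2
ES_Task 2 = 0; EF_Task 2 = 10
ES_Task 3 = 0; EF_Task 3 = 6
ES_Task 4 = 0; EF_Task 4 = 9
ES_Task 5 = 2; EF_Task 5 = 2+7 = 9
ES_Task 6 = 6; EF_Task 6 = 6+13 = 19
ES_Task 7 = 6; EF_Task 7 = 6+7 = 13
ES_Task 8 = 6; EF_Task 8 = 6+14 = 20
ES_Task 9 = 20; EF_Task 9 = 20+15 = 35
ES_Task 10 = max(EF_Task 2=10, EF_Task 4=9, EF_Task 5=9, EF_Task 6=19, EF_Task 7=13, EF_Task 9=35) = 35; EF_Task 10 = 35+8 = 43
Expected project duration μ = 43 days. Critical path: Task 3 → Task 8 → Task 9 → Task 10.

Variance along critical path = 5.444 + 4.000 + 7.111 + 0.111 = 16.667; σ = √16.667 = 4.082 days.
Z = (51 − 43) / 4.082 = 1.960
P(T ≤ 51) = Φ(1.960) ≈ 0.975

0.975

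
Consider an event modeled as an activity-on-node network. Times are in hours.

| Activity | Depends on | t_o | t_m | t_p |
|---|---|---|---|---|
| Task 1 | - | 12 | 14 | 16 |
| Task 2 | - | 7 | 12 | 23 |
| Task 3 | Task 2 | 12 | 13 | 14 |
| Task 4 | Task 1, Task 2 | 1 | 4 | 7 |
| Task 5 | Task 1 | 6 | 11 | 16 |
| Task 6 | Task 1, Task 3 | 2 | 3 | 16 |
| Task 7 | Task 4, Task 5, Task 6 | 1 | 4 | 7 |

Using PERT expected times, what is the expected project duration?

te_Task 1 = (12 + 4·14 + 16)/6 = 84/6 = 14
te_Task 2 = (7 + 4·12 + 23)/6 = 78/6 = 13
te_Task 3 = (12 + 4·13 + 14)/6 = 78/6 = 13
te_Task 4 = (1 + 4·4 + 7)/6 = 24/6 = 4
te_Task 5 = (6 + 4·11 + 16)/6 = 66/6 = 11
te_Task 6 = (2 + 4·3 + 16)/6 = 30/6 = 5
te_Task 7 = (1 + 4·4 + 7)/6 = 24/6 = 4

Forward pass:
ES_Task 1 = 0; EF_Task 1 = 14
ES_Task 2 = 0; EF_Task 2 = 13
ES_Task 3 = 13; EF_Task 3 = 13+13 = 26
ES_Task 4 = max(EF_Task 1=14, EF_Task 2=13) = 14; EF_Task 4 = 14+4 = 18
ES_Task 5 = 14; EF_Task 5 = 14+11 = 25
ES_Task 6 = max(EF_Task 1=14, EF_Task 3=26) = 26; EF_Task 6 = 26+5 = 31
ES_Task 7 = max(EF_Task 4=18, EF_Task 5=25, EF_Task 6=31) = 31; EF_Task 7 = 31+4 = 35
Expected project duration μ = 35 hours. Critical path: Task 2 → Task 3 → Task 6 → Task 7.

35 hours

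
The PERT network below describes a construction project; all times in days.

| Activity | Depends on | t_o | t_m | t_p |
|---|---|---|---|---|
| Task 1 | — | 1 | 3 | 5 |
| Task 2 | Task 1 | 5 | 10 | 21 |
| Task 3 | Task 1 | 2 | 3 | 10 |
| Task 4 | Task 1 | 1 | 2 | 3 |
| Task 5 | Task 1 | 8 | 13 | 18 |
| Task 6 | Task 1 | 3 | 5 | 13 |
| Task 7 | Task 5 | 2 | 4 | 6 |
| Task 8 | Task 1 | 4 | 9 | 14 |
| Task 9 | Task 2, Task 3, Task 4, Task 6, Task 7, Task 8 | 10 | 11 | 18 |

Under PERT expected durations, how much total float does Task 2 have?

te_Task 1 = (1 + 4·3 + 5)/6 = 18/6 = 3
te_Task 2 = (5 + 4·10 + 21)/6 = 66/6 = 11
te_Task 3 = (2 + 4·3 + 10)/6 = 24/6 = 4
te_Task 4 = (1 + 4·2 + 3)/6 = 12/6 = 2
te_Task 5 = (8 + 4·13 + 18)/6 = 78/6 = 13
te_Task 6 = (3 + 4·5 + 13)/6 = 36/6 = 6
te_Task 7 = (2 + 4·4 + 6)/6 = 24/6 = 4
te_Task 8 = (4 + 4·9 + 14)/6 = 54/6 = 9
te_Task 9 = (10 + 4·11 + 18)/6 = 72/6 = 12

Forward pass:
ES_Task 1 = 0; EF_Task 1 = 3
ES_Task 2 = 3; EF_Task 2 = 3+11 = 14
ES_Task 3 = 3; EF_Task 3 = 3+4 = 7
ES_Task 4 = 3; EF_Task 4 = 3+2 = 5
ES_Task 5 = 3; EF_Task 5 = 3+13 = 16
ES_Task 6 = 3; EF_Task 6 = 3+6 = 9
ES_Task 7 = 16; EF_Task 7 = 16+4 = 20
ES_Task 8 = 3; EF_Task 8 = 3+9 = 12
ES_Task 9 = max(EF_Task 2=14, EF_Task 3=7, EF_Task 4=5, EF_Task 6=9, EF_Task 7=20, EF_Task 8=12) = 20; EF_Task 9 = 20+12 = 32
Expected project duration μ = 32 days. Critical path: Task 1 → Task 5 → Task 7 → Task 9.

Backward pass:
LF_Task 9 = 32; LS_Task 9 = 32−12 = 20
LF_Task 8 = LS_Task 9 = 20; LS_Task 8 = 20−9 = 11
LF_Task 7 = LS_Task 9 = 20; LS_Task 7 = 20−4 = 16
LF_Task 6 = LS_Task 9 = 20; LS_Task 6 = 20−6 = 14
LF_Task 5 = LS_Task 7 = 16; LS_Task 5 = 16−13 = 3
LF_Task 4 = LS_Task 9 = 20; LS_Task 4 = 20−2 = 18
LF_Task 3 = LS_Task 9 = 20; LS_Task 3 = 20−4 = 16
LF_Task 2 = LS_Task 9 = 20; LS_Task 2 = 20−11 = 9
LF_Task 1 = min(LS_Task 2=9, LS_Task 3=16, LS_Task 4=18, LS_Task 5=3, LS_Task 6=14, LS_Task 8=11) = 3; LS_Task 1 = 3−3 = 0
Slack_Task 2 = LS_Task 2 − ES_Task 2 = 9 − 3 = 6

6 days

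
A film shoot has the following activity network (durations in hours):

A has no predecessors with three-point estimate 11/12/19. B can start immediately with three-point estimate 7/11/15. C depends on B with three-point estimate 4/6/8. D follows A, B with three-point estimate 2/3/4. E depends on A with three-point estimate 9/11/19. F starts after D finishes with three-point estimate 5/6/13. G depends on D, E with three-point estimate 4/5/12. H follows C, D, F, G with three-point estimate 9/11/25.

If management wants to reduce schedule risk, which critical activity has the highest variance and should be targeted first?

H

te_A = (11 + 4·12 + 19)/6 = 78/6 = 13; σ²_A = ((19−11)/6)² = 1.778
te_B = (7 + 4·11 + 15)/6 = 66/6 = 11; σ²_B = ((15−7)/6)² = 1.778
te_C = (4 + 4·6 + 8)/6 = 36/6 = 6; σ²_C = ((8−4)/6)² = 0.444
te_D = (2 + 4·3 + 4)/6 = 18/6 = 3; σ²_D = ((4−2)/6)² = 0.111
te_E = (9 + 4·11 + 19)/6 = 72/6 = 12; σ²_E = ((19−9)/6)² = 2.778
te_F = (5 + 4·6 + 13)/6 = 42/6 = 7; σ²_F = ((13−5)/6)² = 1.778
te_G = (4 + 4·5 + 12)/6 = 36/6 = 6; σ²_G = ((12−4)/6)² = 1.778
te_H = (9 + 4·11 + 25)/6 = 78/6 = 13; σ²_H = ((25−9)/6)² = 7.111

Forward pass:
ES_A = 0; EF_A = 13
ES_B = 0; EF_B = 11
ES_C = 11; EF_C = 11+6 = 17
ES_D = max(EF_A=13, EF_B=11) = 13; EF_D = 13+3 = 16
ES_E = 13; EF_E = 13+12 = 25
ES_F = 16; EF_F = 16+7 = 23
ES_G = max(EF_D=16, EF_E=25) = 25; EF_G = 25+6 = 31
ES_H = max(EF_C=17, EF_D=16, EF_F=23, EF_G=31) = 31; EF_H = 31+13 = 44
Expected project duration μ = 44 hours. Critical path: A → E → G → H.

Variances on critical path: σ²_A=1.778, σ²_E=2.778, σ²_G=1.778, σ²_H=7.111.
Largest is σ²_H = 7.111.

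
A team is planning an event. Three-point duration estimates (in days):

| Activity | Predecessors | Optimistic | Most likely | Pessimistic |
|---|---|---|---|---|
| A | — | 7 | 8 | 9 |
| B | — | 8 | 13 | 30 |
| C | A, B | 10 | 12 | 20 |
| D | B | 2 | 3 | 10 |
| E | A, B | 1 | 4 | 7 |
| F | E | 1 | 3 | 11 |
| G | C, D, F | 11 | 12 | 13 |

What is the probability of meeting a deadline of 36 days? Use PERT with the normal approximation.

0.161

te_A = (7 + 4·8 + 9)/6 = 48/6 = 8; σ²_A = ((9−7)/6)² = 0.111
te_B = (8 + 4·13 + 30)/6 = 90/6 = 15; σ²_B = ((30−8)/6)² = 13.444
te_C = (10 + 4·12 + 20)/6 = 78/6 = 13; σ²_C = ((20−10)/6)² = 2.778
te_D = (2 + 4·3 + 10)/6 = 24/6 = 4; σ²_D = ((10−2)/6)² = 1.778
te_E = (1 + 4·4 + 7)/6 = 24/6 = 4; σ²_E = ((7−1)/6)² = 1.000
te_F = (1 + 4·3 + 11)/6 = 24/6 = 4; σ²_F = ((11−1)/6)² = 2.778
te_G = (11 + 4·12 + 13)/6 = 72/6 = 12; σ²_G = ((13−11)/6)² = 0.111

Forward pass:
ES_A = 0; EF_A = 8
ES_B = 0; EF_B = 15
ES_C = max(EF_A=8, EF_B=15) = 15; EF_C = 15+13 = 28
ES_D = 15; EF_D = 15+4 = 19
ES_E = max(EF_A=8, EF_B=15) = 15; EF_E = 15+4 = 19
ES_F = 19; EF_F = 19+4 = 23
ES_G = max(EF_C=28, EF_D=19, EF_F=23) = 28; EF_G = 28+12 = 40
Expected project duration μ = 40 days. Critical path: B → C → G.

Variance along critical path = 13.444 + 2.778 + 0.111 = 16.333; σ = √16.333 = 4.041 days.
Z = (36 − 40) / 4.041 = -0.990
P(T ≤ 36) = Φ(-0.990) ≈ 0.161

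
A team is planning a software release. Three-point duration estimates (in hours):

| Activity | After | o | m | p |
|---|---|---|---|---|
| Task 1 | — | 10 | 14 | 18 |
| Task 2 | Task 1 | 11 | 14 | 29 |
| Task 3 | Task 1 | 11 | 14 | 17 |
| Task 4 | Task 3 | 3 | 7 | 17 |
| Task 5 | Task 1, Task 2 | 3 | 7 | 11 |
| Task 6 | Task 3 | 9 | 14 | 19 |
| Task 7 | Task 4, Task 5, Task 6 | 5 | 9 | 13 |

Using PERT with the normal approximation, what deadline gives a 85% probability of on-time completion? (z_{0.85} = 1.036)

te_Task 1 = (10 + 4·14 + 18)/6 = 84/6 = 14; σ²_Task 1 = ((18−10)/6)² = 1.778
te_Task 2 = (11 + 4·14 + 29)/6 = 96/6 = 16; σ²_Task 2 = ((29−11)/6)² = 9.000
te_Task 3 = (11 + 4·14 + 17)/6 = 84/6 = 14; σ²_Task 3 = ((17−11)/6)² = 1.000
te_Task 4 = (3 + 4·7 + 17)/6 = 48/6 = 8; σ²_Task 4 = ((17−3)/6)² = 5.444
te_Task 5 = (3 + 4·7 + 11)/6 = 42/6 = 7; σ²_Task 5 = ((11−3)/6)² = 1.778
te_Task 6 = (9 + 4·14 + 19)/6 = 84/6 = 14; σ²_Task 6 = ((19−9)/6)² = 2.778
te_Task 7 = (5 + 4·9 + 13)/6 = 54/6 = 9; σ²_Task 7 = ((13−5)/6)² = 1.778

Forward pass:
ES_Task 1 = 0; EF_Task 1 = 14
ES_Task 2 = 14; EF_Task 2 = 14+16 = 30
ES_Task 3 = 14; EF_Task 3 = 14+14 = 28
ES_Task 4 = 28; EF_Task 4 = 28+8 = 36
ES_Task 5 = max(EF_Task 1=14, EF_Task 2=30) = 30; EF_Task 5 = 30+7 = 37
ES_Task 6 = 28; EF_Task 6 = 28+14 = 42
ES_Task 7 = max(EF_Task 4=36, EF_Task 5=37, EF_Task 6=42) = 42; EF_Task 7 = 42+9 = 51
Expected project duration μ = 51 hours. Critical path: Task 1 → Task 3 → Task 6 → Task 7.

Variance along critical path = 1.778 + 1.000 + 2.778 + 1.778 = 7.333; σ = 2.708 hours.
D = μ + z·σ = 51 + 1.036·2.708 = 53.8 hours

53.8 hours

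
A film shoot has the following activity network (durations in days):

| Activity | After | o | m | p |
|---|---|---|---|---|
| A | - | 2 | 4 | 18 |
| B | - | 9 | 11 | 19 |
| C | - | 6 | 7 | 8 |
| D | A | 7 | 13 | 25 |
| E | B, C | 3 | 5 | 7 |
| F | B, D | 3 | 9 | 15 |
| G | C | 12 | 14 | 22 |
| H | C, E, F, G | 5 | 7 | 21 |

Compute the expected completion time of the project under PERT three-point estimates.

te_A = (2 + 4·4 + 18)/6 = 36/6 = 6
te_B = (9 + 4·11 + 19)/6 = 72/6 = 12
te_C = (6 + 4·7 + 8)/6 = 42/6 = 7
te_D = (7 + 4·13 + 25)/6 = 84/6 = 14
te_E = (3 + 4·5 + 7)/6 = 30/6 = 5
te_F = (3 + 4·9 + 15)/6 = 54/6 = 9
te_G = (12 + 4·14 + 22)/6 = 90/6 = 15
te_H = (5 + 4·7 + 21)/6 = 54/6 = 9

Forward pass:
ES_A = 0; EF_A = 6
ES_B = 0; EF_B = 12
ES_C = 0; EF_C = 7
ES_D = 6; EF_D = 6+14 = 20
ES_E = max(EF_B=12, EF_C=7) = 12; EF_E = 12+5 = 17
ES_F = max(EF_B=12, EF_D=20) = 20; EF_F = 20+9 = 29
ES_G = 7; EF_G = 7+15 = 22
ES_H = max(EF_C=7, EF_E=17, EF_F=29, EF_G=22) = 29; EF_H = 29+9 = 38
Expected project duration μ = 38 days. Critical path: A → D → F → H.

38 days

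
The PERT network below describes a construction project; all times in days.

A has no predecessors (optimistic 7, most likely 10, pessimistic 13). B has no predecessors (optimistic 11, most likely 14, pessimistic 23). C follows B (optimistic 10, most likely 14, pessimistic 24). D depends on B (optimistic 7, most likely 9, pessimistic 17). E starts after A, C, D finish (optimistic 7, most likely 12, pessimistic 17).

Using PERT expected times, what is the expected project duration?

te_A = (7 + 4·10 + 13)/6 = 60/6 = 10
te_B = (11 + 4·14 + 23)/6 = 90/6 = 15
te_C = (10 + 4·14 + 24)/6 = 90/6 = 15
te_D = (7 + 4·9 + 17)/6 = 60/6 = 10
te_E = (7 + 4·12 + 17)/6 = 72/6 = 12

Forward pass:
ES_A = 0; EF_A = 10
ES_B = 0; EF_B = 15
ES_C = 15; EF_C = 15+15 = 30
ES_D = 15; EF_D = 15+10 = 25
ES_E = max(EF_A=10, EF_C=30, EF_D=25) = 30; EF_E = 30+12 = 42
Expected project duration μ = 42 days. Critical path: B → C → E.

42 days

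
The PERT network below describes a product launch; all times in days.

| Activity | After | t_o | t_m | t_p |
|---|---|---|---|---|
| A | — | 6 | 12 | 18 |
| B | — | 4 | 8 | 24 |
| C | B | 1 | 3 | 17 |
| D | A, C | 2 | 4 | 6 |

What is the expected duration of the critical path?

19 days

te_A = (6 + 4·12 + 18)/6 = 72/6 = 12
te_B = (4 + 4·8 + 24)/6 = 60/6 = 10
te_C = (1 + 4·3 + 17)/6 = 30/6 = 5
te_D = (2 + 4·4 + 6)/6 = 24/6 = 4

Forward pass:
ES_A = 0; EF_A = 12
ES_B = 0; EF_B = 10
ES_C = 10; EF_C = 10+5 = 15
ES_D = max(EF_A=12, EF_C=15) = 15; EF_D = 15+4 = 19
Expected project duration μ = 19 days. Critical path: B → C → D.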